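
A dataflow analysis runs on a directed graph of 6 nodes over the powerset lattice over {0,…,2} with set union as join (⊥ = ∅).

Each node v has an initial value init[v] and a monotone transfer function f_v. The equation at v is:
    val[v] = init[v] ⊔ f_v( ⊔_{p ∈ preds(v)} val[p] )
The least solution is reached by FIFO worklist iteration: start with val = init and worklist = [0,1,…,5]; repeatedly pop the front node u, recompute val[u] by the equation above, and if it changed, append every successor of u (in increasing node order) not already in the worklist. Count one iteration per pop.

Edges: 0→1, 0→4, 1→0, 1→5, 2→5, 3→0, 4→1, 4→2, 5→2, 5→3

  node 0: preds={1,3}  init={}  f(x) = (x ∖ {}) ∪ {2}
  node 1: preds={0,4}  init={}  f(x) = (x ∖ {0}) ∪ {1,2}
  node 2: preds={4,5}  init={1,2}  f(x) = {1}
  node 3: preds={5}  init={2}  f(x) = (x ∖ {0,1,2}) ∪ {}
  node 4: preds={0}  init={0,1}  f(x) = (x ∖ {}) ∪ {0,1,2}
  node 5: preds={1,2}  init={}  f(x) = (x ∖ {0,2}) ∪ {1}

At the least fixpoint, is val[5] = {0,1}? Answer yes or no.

no

Worklist (11 pops):
  #1 pop 0: in={2} → {2} (was {}); enqueue []
  #2 pop 1: in={0,1,2} → {1,2} (was {}); enqueue [0]
  #3 pop 2: in={0,1} → {1,2} (no change)
  #4 pop 3: in={} → {2} (no change)
  #5 pop 4: in={2} → {0,1,2} (was {0,1}); enqueue [1,2]
  #6 pop 5: in={1,2} → {1} (was {}); enqueue [3]
  #7 pop 0: in={1,2} → {1,2} (was {2}); enqueue [4]
  #8 pop 1: in={0,1,2} → {1,2} (no change)
  #9 pop 2: in={0,1,2} → {1,2} (no change)
  #10 pop 3: in={1} → {2} (no change)
  #11 pop 4: in={1,2} → {0,1,2} (no change)

Fixpoint:
  val[0] = {1,2}
  val[1] = {1,2}
  val[2] = {1,2}
  val[3] = {2}
  val[4] = {0,1,2}
  val[5] = {1}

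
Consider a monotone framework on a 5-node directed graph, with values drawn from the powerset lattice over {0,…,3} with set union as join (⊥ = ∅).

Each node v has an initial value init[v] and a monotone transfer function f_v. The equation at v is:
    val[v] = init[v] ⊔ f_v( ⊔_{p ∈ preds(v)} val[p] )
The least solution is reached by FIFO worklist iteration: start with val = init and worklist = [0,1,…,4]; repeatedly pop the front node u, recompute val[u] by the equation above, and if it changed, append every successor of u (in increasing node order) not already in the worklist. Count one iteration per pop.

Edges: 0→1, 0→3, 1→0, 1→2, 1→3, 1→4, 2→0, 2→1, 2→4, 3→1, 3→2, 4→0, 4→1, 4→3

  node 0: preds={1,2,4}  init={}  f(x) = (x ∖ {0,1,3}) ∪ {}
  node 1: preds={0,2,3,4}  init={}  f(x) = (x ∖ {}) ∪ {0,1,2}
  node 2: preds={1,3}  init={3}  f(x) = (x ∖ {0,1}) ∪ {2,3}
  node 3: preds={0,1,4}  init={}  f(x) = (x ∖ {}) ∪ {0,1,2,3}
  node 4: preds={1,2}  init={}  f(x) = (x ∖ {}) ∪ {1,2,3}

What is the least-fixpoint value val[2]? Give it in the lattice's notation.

{2,3}

Trace (9 dequeues):
  [1] u=0 | in {3} | out {} | ==
  [2] u=1 | in {3} | out {0,1,2,3} | prev {} | push {0}
  [3] u=2 | in {0,1,2,3} | out {2,3} | prev {3} | push {1}
  [4] u=3 | in {0,1,2,3} | out {0,1,2,3} | prev {} | push {2}
  [5] u=4 | in {0,1,2,3} | out {0,1,2,3} | prev {} | push {3}
  [6] u=0 | in {0,1,2,3} | out {2} | prev {} | push {}
  [7] u=1 | in {0,1,2,3} | out {0,1,2,3} | ==
  [8] u=2 | in {0,1,2,3} | out {2,3} | ==
  [9] u=3 | in {0,1,2,3} | out {0,1,2,3} | ==

Converged values:
  [0] {2}
  [1] {0,1,2,3}
  [2] {2,3}
  [3] {0,1,2,3}
  [4] {0,1,2,3}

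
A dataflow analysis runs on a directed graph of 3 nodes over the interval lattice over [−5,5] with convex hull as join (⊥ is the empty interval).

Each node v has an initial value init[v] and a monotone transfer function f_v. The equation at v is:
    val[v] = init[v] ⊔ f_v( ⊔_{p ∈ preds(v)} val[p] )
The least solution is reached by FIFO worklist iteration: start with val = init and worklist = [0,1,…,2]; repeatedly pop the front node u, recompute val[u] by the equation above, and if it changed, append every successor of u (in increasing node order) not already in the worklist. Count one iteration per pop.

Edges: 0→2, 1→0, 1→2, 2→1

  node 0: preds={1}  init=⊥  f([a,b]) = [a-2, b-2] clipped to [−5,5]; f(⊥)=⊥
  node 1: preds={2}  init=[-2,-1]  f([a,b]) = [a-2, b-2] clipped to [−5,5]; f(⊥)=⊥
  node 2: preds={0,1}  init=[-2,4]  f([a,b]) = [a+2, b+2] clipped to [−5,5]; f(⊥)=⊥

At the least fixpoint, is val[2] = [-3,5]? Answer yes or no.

Iteration log — 8 steps:
  step 1. node 0  ⊔preds=[-2,-1]  new=[-4,-3]  old=⊥  +wl: 
  step 2. node 1  ⊔preds=[-2,4]  new=[-4,2]  old=[-2,-1]  +wl: 0
  step 3. node 2  ⊔preds=[-4,2]  new=[-2,4]  stable
  step 4. node 0  ⊔preds=[-4,2]  new=[-5,0]  old=[-4,-3]  +wl: 2
  step 5. node 2  ⊔preds=[-5,2]  new=[-3,4]  old=[-2,4]  +wl: 1
  step 6. node 1  ⊔preds=[-3,4]  new=[-5,2]  old=[-4,2]  +wl: 0,2
  step 7. node 0  ⊔preds=[-5,2]  new=[-5,0]  stable
  step 8. node 2  ⊔preds=[-5,2]  new=[-3,4]  stable

Least fixpoint reached:
  node 0: [-5,0]
  node 1: [-5,2]
  node 2: [-3,4]

no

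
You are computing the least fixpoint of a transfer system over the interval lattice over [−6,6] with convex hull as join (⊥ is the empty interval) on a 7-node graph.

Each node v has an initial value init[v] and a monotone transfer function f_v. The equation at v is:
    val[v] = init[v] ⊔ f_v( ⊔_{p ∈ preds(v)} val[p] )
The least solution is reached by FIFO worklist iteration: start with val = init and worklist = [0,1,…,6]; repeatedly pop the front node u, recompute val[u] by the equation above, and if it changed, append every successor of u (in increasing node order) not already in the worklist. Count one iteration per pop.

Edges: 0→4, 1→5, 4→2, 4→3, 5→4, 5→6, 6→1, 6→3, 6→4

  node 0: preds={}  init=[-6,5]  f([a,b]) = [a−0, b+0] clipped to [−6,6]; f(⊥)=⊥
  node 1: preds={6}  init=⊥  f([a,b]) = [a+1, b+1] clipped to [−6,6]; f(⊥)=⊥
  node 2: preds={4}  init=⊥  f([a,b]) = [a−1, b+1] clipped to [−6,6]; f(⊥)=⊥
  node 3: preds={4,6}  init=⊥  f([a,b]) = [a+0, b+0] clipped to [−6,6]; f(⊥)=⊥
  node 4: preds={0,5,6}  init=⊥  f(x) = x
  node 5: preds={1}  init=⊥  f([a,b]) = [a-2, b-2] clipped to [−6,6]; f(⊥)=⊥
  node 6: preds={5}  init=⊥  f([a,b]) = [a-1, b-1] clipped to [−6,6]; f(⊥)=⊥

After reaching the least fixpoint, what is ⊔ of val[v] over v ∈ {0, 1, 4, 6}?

[-6,5]

Worklist (9 pops):
  #1 pop 0: in=⊥ → [-6,5] (no change)
  #2 pop 1: in=⊥ → ⊥ (no change)
  #3 pop 2: in=⊥ → ⊥ (no change)
  #4 pop 3: in=⊥ → ⊥ (no change)
  #5 pop 4: in=[-6,5] → [-6,5] (was ⊥); enqueue [2,3]
  #6 pop 5: in=⊥ → ⊥ (no change)
  #7 pop 6: in=⊥ → ⊥ (no change)
  #8 pop 2: in=[-6,5] → [-6,6] (was ⊥); enqueue []
  #9 pop 3: in=[-6,5] → [-6,5] (was ⊥); enqueue []

Fixpoint:
  val[0] = [-6,5]
  val[1] = ⊥
  val[2] = [-6,6]
  val[3] = [-6,5]
  val[4] = [-6,5]
  val[5] = ⊥
  val[6] = ⊥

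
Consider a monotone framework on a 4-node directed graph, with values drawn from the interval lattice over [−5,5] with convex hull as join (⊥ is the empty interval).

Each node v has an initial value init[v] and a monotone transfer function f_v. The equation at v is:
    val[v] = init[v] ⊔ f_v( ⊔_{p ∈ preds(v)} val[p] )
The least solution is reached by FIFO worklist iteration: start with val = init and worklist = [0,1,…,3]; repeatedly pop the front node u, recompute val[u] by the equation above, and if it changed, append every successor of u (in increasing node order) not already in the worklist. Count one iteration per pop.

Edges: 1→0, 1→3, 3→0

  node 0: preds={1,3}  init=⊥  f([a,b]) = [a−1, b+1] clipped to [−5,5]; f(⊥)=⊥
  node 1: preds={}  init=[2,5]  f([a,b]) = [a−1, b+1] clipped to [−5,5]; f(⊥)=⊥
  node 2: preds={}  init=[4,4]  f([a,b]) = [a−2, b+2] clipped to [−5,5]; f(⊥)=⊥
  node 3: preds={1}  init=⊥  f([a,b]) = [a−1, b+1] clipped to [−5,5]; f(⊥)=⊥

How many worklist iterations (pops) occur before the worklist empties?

5

Trace (5 dequeues):
  [1] u=0 | in [2,5] | out [1,5] | prev ⊥ | push {}
  [2] u=1 | in ⊥ | out [2,5] | ==
  [3] u=2 | in ⊥ | out [4,4] | ==
  [4] u=3 | in [2,5] | out [1,5] | prev ⊥ | push {0}
  [5] u=0 | in [1,5] | out [0,5] | prev [1,5] | push {}

Converged values:
  [0] [0,5]
  [1] [2,5]
  [2] [4,4]
  [3] [1,5]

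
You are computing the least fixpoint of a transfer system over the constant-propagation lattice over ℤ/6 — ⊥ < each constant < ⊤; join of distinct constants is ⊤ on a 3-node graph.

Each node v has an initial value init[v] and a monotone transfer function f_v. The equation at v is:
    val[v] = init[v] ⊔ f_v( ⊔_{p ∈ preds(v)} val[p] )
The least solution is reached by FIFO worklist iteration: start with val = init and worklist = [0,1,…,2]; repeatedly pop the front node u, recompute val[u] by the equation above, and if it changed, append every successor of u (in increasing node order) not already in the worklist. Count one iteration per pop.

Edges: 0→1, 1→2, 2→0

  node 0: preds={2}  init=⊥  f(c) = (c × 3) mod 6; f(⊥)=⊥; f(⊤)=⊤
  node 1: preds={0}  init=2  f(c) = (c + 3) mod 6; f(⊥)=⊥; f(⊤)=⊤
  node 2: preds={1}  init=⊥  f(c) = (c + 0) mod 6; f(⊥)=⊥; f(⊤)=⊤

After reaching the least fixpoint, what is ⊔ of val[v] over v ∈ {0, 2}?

⊤

Trace (8 dequeues):
  [1] u=0 | in ⊥ | out ⊥ | ==
  [2] u=1 | in ⊥ | out 2 | ==
  [3] u=2 | in 2 | out 2 | prev ⊥ | push {0}
  [4] u=0 | in 2 | out 0 | prev ⊥ | push {1}
  [5] u=1 | in 0 | out ⊤ | prev 2 | push {2}
  [6] u=2 | in ⊤ | out ⊤ | prev 2 | push {0}
  [7] u=0 | in ⊤ | out ⊤ | prev 0 | push {1}
  [8] u=1 | in ⊤ | out ⊤ | ==

Converged values:
  [0] ⊤
  [1] ⊤
  [2] ⊤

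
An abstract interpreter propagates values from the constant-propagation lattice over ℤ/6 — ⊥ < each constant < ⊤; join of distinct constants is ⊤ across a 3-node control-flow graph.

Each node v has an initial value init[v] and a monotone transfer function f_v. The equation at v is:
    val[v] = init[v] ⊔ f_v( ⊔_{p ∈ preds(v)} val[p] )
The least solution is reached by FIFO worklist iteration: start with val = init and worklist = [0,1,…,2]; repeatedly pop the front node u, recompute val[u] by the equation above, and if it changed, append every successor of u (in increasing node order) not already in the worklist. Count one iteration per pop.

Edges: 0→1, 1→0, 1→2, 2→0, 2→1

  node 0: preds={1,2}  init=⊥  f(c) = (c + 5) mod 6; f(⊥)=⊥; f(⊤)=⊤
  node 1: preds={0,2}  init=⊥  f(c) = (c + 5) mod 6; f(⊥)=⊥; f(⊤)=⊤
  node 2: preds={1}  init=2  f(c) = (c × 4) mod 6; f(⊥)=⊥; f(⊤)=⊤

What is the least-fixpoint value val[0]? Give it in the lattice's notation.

⊤

Trace (5 dequeues):
  [1] u=0 | in 2 | out 1 | prev ⊥ | push {}
  [2] u=1 | in ⊤ | out ⊤ | prev ⊥ | push {0}
  [3] u=2 | in ⊤ | out ⊤ | prev 2 | push {1}
  [4] u=0 | in ⊤ | out ⊤ | prev 1 | push {}
  [5] u=1 | in ⊤ | out ⊤ | ==

Converged values:
  [0] ⊤
  [1] ⊤
  [2] ⊤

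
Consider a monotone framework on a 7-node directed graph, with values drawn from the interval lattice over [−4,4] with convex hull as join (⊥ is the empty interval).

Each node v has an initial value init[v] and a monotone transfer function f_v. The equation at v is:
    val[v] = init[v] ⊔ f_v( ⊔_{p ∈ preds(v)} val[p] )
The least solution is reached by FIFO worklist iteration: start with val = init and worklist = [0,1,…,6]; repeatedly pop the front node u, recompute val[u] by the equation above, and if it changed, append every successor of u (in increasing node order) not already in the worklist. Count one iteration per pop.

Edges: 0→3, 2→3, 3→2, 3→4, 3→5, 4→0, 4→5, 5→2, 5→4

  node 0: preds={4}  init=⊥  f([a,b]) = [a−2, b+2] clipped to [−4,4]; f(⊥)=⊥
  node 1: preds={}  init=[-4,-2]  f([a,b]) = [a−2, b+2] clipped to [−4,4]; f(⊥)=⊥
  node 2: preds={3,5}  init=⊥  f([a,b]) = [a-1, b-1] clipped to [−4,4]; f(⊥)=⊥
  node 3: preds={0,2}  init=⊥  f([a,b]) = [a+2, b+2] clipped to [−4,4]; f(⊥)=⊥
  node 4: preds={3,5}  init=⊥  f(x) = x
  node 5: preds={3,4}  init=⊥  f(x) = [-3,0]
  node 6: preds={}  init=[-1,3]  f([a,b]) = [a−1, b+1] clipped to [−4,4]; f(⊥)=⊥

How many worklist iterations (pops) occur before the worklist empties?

Iteration log — 23 steps:
  step 1. node 0  ⊔preds=⊥  new=⊥  stable
  step 2. node 1  ⊔preds=⊥  new=[-4,-2]  stable
  step 3. node 2  ⊔preds=⊥  new=⊥  stable
  step 4. node 3  ⊔preds=⊥  new=⊥  stable
  step 5. node 4  ⊔preds=⊥  new=⊥  stable
  step 6. node 5  ⊔preds=⊥  new=[-3,0]  old=⊥  +wl: 2,4
  step 7. node 6  ⊔preds=⊥  new=[-1,3]  stable
  step 8. node 2  ⊔preds=[-3,0]  new=[-4,-1]  old=⊥  +wl: 3
  step 9. node 4  ⊔preds=[-3,0]  new=[-3,0]  old=⊥  +wl: 0,5
  step 10. node 3  ⊔preds=[-4,-1]  new=[-2,1]  old=⊥  +wl: 2,4
  step 11. node 0  ⊔preds=[-3,0]  new=[-4,2]  old=⊥  +wl: 3
  step 12. node 5  ⊔preds=[-3,1]  new=[-3,0]  stable
  step 13. node 2  ⊔preds=[-3,1]  new=[-4,0]  old=[-4,-1]  +wl: 
  step 14. node 4  ⊔preds=[-3,1]  new=[-3,1]  old=[-3,0]  +wl: 0,5
  step 15. node 3  ⊔preds=[-4,2]  new=[-2,4]  old=[-2,1]  +wl: 2,4
  step 16. node 0  ⊔preds=[-3,1]  new=[-4,3]  old=[-4,2]  +wl: 3
  step 17. node 5  ⊔preds=[-3,4]  new=[-3,0]  stable
  step 18. node 2  ⊔preds=[-3,4]  new=[-4,3]  old=[-4,0]  +wl: 
  step 19. node 4  ⊔preds=[-3,4]  new=[-3,4]  old=[-3,1]  +wl: 0,5
  step 20. node 3  ⊔preds=[-4,3]  new=[-2,4]  stable
  step 21. node 0  ⊔preds=[-3,4]  new=[-4,4]  old=[-4,3]  +wl: 3
  step 22. node 5  ⊔preds=[-3,4]  new=[-3,0]  stable
  step 23. node 3  ⊔preds=[-4,4]  new=[-2,4]  stable

Least fixpoint reached:
  node 0: [-4,4]
  node 1: [-4,-2]
  node 2: [-4,3]
  node 3: [-2,4]
  node 4: [-3,4]
  node 5: [-3,0]
  node 6: [-1,3]

23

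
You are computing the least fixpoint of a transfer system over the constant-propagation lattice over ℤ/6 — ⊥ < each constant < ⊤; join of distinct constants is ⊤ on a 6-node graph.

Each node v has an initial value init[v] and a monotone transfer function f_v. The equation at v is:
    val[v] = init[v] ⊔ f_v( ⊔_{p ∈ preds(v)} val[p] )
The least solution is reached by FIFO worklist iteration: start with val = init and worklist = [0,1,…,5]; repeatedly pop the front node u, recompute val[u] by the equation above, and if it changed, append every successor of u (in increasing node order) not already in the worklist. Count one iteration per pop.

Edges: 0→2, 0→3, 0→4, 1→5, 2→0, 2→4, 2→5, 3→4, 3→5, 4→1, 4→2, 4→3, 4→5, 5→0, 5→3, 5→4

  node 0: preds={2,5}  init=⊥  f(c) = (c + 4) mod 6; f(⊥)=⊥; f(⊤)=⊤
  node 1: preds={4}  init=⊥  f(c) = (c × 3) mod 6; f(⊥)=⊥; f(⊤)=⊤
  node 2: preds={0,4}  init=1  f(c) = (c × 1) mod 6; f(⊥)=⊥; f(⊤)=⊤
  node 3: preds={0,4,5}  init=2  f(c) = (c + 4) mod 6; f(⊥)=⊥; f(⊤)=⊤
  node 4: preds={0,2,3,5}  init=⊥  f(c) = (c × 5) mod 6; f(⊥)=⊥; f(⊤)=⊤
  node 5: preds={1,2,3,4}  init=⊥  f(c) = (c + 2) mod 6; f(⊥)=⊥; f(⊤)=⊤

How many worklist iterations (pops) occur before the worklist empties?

Trace (12 dequeues):
  [1] u=0 | in 1 | out 5 | prev ⊥ | push {}
  [2] u=1 | in ⊥ | out ⊥ | ==
  [3] u=2 | in 5 | out ⊤ | prev 1 | push {0}
  [4] u=3 | in 5 | out ⊤ | prev 2 | push {}
  [5] u=4 | in ⊤ | out ⊤ | prev ⊥ | push {1,2,3}
  [6] u=5 | in ⊤ | out ⊤ | prev ⊥ | push {4}
  [7] u=0 | in ⊤ | out ⊤ | prev 5 | push {}
  [8] u=1 | in ⊤ | out ⊤ | prev ⊥ | push {5}
  [9] u=2 | in ⊤ | out ⊤ | ==
  [10] u=3 | in ⊤ | out ⊤ | ==
  [11] u=4 | in ⊤ | out ⊤ | ==
  [12] u=5 | in ⊤ | out ⊤ | ==

Converged values:
  [0] ⊤
  [1] ⊤
  [2] ⊤
  [3] ⊤
  [4] ⊤
  [5] ⊤

12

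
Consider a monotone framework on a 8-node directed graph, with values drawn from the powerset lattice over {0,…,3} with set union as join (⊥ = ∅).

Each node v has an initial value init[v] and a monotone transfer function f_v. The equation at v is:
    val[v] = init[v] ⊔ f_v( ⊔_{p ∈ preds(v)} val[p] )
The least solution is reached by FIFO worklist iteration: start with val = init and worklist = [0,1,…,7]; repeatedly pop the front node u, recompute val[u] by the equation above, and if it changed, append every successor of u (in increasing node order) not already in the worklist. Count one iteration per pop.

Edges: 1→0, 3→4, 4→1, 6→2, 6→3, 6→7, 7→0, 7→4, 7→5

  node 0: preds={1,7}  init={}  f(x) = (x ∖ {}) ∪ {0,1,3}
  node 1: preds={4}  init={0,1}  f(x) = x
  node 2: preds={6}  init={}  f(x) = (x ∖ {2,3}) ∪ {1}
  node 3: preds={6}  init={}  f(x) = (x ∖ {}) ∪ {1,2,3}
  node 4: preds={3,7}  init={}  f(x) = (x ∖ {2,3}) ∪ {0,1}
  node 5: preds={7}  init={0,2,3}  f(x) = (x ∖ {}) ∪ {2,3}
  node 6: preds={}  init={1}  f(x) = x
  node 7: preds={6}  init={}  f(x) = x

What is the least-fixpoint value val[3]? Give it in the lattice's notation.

Worklist (12 pops):
  #1 pop 0: in={0,1} → {0,1,3} (was {}); enqueue []
  #2 pop 1: in={} → {0,1} (no change)
  #3 pop 2: in={1} → {1} (was {}); enqueue []
  #4 pop 3: in={1} → {1,2,3} (was {}); enqueue []
  #5 pop 4: in={1,2,3} → {0,1} (was {}); enqueue [1]
  #6 pop 5: in={} → {0,2,3} (no change)
  #7 pop 6: in={} → {1} (no change)
  #8 pop 7: in={1} → {1} (was {}); enqueue [0,4,5]
  #9 pop 1: in={0,1} → {0,1} (no change)
  #10 pop 0: in={0,1} → {0,1,3} (no change)
  #11 pop 4: in={1,2,3} → {0,1} (no change)
  #12 pop 5: in={1} → {0,1,2,3} (was {0,2,3}); enqueue []

Fixpoint:
  val[0] = {0,1,3}
  val[1] = {0,1}
  val[2] = {1}
  val[3] = {1,2,3}
  val[4] = {0,1}
  val[5] = {0,1,2,3}
  val[6] = {1}
  val[7] = {1}

{1,2,3}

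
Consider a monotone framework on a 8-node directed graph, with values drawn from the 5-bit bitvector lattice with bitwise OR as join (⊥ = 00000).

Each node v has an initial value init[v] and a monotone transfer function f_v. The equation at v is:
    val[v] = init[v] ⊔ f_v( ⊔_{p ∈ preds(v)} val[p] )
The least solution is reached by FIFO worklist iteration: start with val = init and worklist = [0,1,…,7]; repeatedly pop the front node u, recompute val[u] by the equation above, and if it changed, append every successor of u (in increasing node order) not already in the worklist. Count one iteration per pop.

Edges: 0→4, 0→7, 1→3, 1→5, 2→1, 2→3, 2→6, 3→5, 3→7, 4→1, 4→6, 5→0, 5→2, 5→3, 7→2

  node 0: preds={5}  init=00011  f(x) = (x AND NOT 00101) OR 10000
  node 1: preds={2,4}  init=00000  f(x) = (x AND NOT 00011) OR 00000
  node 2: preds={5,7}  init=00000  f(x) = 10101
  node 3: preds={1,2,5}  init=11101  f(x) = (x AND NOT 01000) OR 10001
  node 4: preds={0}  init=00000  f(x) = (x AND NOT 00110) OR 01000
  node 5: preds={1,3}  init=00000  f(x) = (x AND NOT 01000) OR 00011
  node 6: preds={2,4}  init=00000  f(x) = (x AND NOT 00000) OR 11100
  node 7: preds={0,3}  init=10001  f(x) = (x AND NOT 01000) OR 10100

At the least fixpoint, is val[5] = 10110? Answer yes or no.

Trace (14 dequeues):
  [1] u=0 | in 00000 | out 10011 | prev 00011 | push {}
  [2] u=1 | in 00000 | out 00000 | ==
  [3] u=2 | in 10001 | out 10101 | prev 00000 | push {1}
  [4] u=3 | in 10101 | out 11101 | ==
  [5] u=4 | in 10011 | out 11001 | prev 00000 | push {}
  [6] u=5 | in 11101 | out 10111 | prev 00000 | push {0,2,3}
  [7] u=6 | in 11101 | out 11101 | prev 00000 | push {}
  [8] u=7 | in 11111 | out 10111 | prev 10001 | push {}
  [9] u=1 | in 11101 | out 11100 | prev 00000 | push {5}
  [10] u=0 | in 10111 | out 10011 | ==
  [11] u=2 | in 10111 | out 10101 | ==
  [12] u=3 | in 11111 | out 11111 | prev 11101 | push {7}
  [13] u=5 | in 11111 | out 10111 | ==
  [14] u=7 | in 11111 | out 10111 | ==

Converged values:
  [0] 10011
  [1] 11100
  [2] 10101
  [3] 11111
  [4] 11001
  [5] 10111
  [6] 11101
  [7] 10111

no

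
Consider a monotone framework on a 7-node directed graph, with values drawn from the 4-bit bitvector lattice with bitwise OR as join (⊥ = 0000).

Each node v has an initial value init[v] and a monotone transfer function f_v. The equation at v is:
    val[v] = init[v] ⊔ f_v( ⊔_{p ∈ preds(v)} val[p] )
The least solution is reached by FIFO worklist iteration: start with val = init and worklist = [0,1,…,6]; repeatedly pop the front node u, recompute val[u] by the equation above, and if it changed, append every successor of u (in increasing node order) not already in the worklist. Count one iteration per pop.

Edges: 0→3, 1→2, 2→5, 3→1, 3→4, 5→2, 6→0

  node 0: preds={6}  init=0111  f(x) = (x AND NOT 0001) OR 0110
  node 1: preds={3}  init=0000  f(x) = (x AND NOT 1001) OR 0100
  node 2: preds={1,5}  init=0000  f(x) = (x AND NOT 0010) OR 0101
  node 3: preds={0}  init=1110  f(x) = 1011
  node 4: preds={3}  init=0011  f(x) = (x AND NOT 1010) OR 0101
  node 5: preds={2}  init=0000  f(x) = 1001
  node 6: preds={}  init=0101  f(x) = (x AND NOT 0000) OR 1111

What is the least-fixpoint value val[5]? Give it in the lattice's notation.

Iteration log — 12 steps:
  step 1. node 0  ⊔preds=0101  new=0111  stable
  step 2. node 1  ⊔preds=1110  new=0110  old=0000  +wl: 
  step 3. node 2  ⊔preds=0110  new=0101  old=0000  +wl: 
  step 4. node 3  ⊔preds=0111  new=1111  old=1110  +wl: 1
  step 5. node 4  ⊔preds=1111  new=0111  old=0011  +wl: 
  step 6. node 5  ⊔preds=0101  new=1001  old=0000  +wl: 2
  step 7. node 6  ⊔preds=0000  new=1111  old=0101  +wl: 0
  step 8. node 1  ⊔preds=1111  new=0110  stable
  step 9. node 2  ⊔preds=1111  new=1101  old=0101  +wl: 5
  step 10. node 0  ⊔preds=1111  new=1111  old=0111  +wl: 3
  step 11. node 5  ⊔preds=1101  new=1001  stable
  step 12. node 3  ⊔preds=1111  new=1111  stable

Least fixpoint reached:
  node 0: 1111
  node 1: 0110
  node 2: 1101
  node 3: 1111
  node 4: 0111
  node 5: 1001
  node 6: 1111

1001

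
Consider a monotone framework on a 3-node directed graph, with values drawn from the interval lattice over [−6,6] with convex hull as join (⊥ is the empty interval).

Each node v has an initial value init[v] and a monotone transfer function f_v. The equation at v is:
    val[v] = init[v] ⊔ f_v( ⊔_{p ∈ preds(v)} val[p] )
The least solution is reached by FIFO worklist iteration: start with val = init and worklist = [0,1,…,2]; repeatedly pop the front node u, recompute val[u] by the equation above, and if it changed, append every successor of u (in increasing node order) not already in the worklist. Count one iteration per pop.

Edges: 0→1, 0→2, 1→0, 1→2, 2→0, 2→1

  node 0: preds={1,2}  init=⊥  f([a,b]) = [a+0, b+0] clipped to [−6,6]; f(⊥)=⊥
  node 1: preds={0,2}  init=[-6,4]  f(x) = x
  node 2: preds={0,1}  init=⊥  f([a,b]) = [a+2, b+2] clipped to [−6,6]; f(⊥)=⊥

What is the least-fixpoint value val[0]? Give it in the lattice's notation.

Iteration log — 7 steps:
  step 1. node 0  ⊔preds=[-6,4]  new=[-6,4]  old=⊥  +wl: 
  step 2. node 1  ⊔preds=[-6,4]  new=[-6,4]  stable
  step 3. node 2  ⊔preds=[-6,4]  new=[-4,6]  old=⊥  +wl: 0,1
  step 4. node 0  ⊔preds=[-6,6]  new=[-6,6]  old=[-6,4]  +wl: 2
  step 5. node 1  ⊔preds=[-6,6]  new=[-6,6]  old=[-6,4]  +wl: 0
  step 6. node 2  ⊔preds=[-6,6]  new=[-4,6]  stable
  step 7. node 0  ⊔preds=[-6,6]  new=[-6,6]  stable

Least fixpoint reached:
  node 0: [-6,6]
  node 1: [-6,6]
  node 2: [-4,6]

[-6,6]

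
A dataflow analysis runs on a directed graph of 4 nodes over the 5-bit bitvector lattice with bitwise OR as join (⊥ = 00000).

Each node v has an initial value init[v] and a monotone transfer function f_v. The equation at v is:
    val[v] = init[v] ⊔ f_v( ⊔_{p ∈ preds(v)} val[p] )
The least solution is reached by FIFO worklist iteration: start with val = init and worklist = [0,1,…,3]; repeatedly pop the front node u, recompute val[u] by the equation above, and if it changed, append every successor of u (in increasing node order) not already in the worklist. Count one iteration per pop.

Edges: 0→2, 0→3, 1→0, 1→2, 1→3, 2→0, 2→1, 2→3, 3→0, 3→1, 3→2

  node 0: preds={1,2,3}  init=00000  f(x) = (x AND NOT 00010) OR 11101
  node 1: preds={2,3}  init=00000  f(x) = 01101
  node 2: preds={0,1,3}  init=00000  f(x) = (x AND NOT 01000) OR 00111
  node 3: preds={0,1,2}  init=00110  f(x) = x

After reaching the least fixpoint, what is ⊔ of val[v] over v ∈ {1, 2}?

Iteration log — 7 steps:
  step 1. node 0  ⊔preds=00110  new=11101  old=00000  +wl: 
  step 2. node 1  ⊔preds=00110  new=01101  old=00000  +wl: 0
  step 3. node 2  ⊔preds=11111  new=10111  old=00000  +wl: 1
  step 4. node 3  ⊔preds=11111  new=11111  old=00110  +wl: 2
  step 5. node 0  ⊔preds=11111  new=11101  stable
  step 6. node 1  ⊔preds=11111  new=01101  stable
  step 7. node 2  ⊔preds=11111  new=10111  stable

Least fixpoint reached:
  node 0: 11101
  node 1: 01101
  node 2: 10111
  node 3: 11111

11111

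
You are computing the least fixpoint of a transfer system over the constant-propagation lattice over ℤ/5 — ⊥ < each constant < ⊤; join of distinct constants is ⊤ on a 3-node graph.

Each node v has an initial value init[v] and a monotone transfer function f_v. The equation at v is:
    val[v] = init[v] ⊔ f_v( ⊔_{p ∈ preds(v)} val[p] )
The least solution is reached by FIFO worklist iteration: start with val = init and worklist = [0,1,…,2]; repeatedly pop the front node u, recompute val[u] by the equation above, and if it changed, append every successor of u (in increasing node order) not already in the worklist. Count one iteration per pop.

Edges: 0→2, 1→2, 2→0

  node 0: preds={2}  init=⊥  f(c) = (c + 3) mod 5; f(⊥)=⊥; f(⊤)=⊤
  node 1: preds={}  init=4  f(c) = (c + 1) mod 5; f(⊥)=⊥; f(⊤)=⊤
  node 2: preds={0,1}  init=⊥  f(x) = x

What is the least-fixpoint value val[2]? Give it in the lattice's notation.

⊤

Iteration log — 7 steps:
  step 1. node 0  ⊔preds=⊥  new=⊥  stable
  step 2. node 1  ⊔preds=⊥  new=4  stable
  step 3. node 2  ⊔preds=4  new=4  old=⊥  +wl: 0
  step 4. node 0  ⊔preds=4  new=2  old=⊥  +wl: 2
  step 5. node 2  ⊔preds=⊤  new=⊤  old=4  +wl: 0
  step 6. node 0  ⊔preds=⊤  new=⊤  old=2  +wl: 2
  step 7. node 2  ⊔preds=⊤  new=⊤  stable

Least fixpoint reached:
  node 0: ⊤
  node 1: 4
  node 2: ⊤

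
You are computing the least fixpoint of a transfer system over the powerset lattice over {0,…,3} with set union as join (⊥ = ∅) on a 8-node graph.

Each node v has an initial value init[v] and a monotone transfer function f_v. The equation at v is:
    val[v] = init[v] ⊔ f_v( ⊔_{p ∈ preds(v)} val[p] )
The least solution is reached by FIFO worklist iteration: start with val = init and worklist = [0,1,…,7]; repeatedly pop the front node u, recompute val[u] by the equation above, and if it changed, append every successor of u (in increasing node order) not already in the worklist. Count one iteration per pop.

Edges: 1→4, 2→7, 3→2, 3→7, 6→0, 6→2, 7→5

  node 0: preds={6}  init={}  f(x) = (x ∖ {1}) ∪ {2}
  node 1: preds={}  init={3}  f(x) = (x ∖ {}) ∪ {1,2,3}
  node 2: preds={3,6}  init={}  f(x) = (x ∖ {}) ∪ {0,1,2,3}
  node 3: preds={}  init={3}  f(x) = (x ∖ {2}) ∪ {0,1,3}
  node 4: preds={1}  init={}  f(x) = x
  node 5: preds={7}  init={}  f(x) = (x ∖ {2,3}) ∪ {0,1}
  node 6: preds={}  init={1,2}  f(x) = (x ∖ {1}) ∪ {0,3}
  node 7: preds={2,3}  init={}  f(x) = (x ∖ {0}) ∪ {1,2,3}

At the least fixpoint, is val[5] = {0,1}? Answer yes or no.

Iteration log — 11 steps:
  step 1. node 0  ⊔preds={1,2}  new={2}  old={}  +wl: 
  step 2. node 1  ⊔preds={}  new={1,2,3}  old={3}  +wl: 
  step 3. node 2  ⊔preds={1,2,3}  new={0,1,2,3}  old={}  +wl: 
  step 4. node 3  ⊔preds={}  new={0,1,3}  old={3}  +wl: 2
  step 5. node 4  ⊔preds={1,2,3}  new={1,2,3}  old={}  +wl: 
  step 6. node 5  ⊔preds={}  new={0,1}  old={}  +wl: 
  step 7. node 6  ⊔preds={}  new={0,1,2,3}  old={1,2}  +wl: 0
  step 8. node 7  ⊔preds={0,1,2,3}  new={1,2,3}  old={}  +wl: 5
  step 9. node 2  ⊔preds={0,1,2,3}  new={0,1,2,3}  stable
  step 10. node 0  ⊔preds={0,1,2,3}  new={0,2,3}  old={2}  +wl: 
  step 11. node 5  ⊔preds={1,2,3}  new={0,1}  stable

Least fixpoint reached:
  node 0: {0,2,3}
  node 1: {1,2,3}
  node 2: {0,1,2,3}
  node 3: {0,1,3}
  node 4: {1,2,3}
  node 5: {0,1}
  node 6: {0,1,2,3}
  node 7: {1,2,3}

yes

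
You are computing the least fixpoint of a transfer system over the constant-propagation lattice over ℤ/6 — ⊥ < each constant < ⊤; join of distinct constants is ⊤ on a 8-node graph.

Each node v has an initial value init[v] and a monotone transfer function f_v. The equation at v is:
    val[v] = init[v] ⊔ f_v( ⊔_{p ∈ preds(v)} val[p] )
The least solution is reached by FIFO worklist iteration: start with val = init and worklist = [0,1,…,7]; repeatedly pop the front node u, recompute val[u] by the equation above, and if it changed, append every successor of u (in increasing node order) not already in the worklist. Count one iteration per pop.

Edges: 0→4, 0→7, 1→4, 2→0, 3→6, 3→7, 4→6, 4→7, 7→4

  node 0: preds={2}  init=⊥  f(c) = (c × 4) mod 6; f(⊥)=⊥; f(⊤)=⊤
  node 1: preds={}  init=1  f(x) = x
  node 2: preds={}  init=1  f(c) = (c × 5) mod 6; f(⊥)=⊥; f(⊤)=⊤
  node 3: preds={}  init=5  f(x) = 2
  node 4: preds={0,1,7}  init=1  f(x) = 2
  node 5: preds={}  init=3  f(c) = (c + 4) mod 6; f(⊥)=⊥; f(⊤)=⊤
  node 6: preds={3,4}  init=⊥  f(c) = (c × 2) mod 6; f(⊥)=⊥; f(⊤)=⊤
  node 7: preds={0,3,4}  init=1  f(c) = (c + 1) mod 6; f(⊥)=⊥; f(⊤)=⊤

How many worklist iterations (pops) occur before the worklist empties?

9

Trace (9 dequeues):
  [1] u=0 | in 1 | out 4 | prev ⊥ | push {}
  [2] u=1 | in ⊥ | out 1 | ==
  [3] u=2 | in ⊥ | out 1 | ==
  [4] u=3 | in ⊥ | out ⊤ | prev 5 | push {}
  [5] u=4 | in ⊤ | out ⊤ | prev 1 | push {}
  [6] u=5 | in ⊥ | out 3 | ==
  [7] u=6 | in ⊤ | out ⊤ | prev ⊥ | push {}
  [8] u=7 | in ⊤ | out ⊤ | prev 1 | push {4}
  [9] u=4 | in ⊤ | out ⊤ | ==

Converged values:
  [0] 4
  [1] 1
  [2] 1
  [3] ⊤
  [4] ⊤
  [5] 3
  [6] ⊤
  [7] ⊤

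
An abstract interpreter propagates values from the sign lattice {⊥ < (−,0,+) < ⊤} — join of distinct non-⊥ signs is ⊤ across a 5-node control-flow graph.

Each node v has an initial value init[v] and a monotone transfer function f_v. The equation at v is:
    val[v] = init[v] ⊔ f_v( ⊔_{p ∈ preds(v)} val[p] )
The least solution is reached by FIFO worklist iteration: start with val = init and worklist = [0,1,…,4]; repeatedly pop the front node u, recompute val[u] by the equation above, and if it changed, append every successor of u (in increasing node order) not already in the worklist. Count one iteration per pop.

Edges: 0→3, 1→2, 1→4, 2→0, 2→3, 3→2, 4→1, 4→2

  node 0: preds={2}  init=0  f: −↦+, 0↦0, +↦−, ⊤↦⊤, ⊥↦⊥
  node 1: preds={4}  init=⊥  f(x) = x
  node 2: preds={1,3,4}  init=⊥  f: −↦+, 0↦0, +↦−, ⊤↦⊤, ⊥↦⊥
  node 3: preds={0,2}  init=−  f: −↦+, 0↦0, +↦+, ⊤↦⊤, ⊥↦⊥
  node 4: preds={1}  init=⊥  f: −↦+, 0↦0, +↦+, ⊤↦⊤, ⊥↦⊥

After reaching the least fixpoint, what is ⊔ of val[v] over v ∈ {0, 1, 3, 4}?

Trace (9 dequeues):
  [1] u=0 | in ⊥ | out 0 | ==
  [2] u=1 | in ⊥ | out ⊥ | ==
  [3] u=2 | in − | out + | prev ⊥ | push {0}
  [4] u=3 | in ⊤ | out ⊤ | prev − | push {2}
  [5] u=4 | in ⊥ | out ⊥ | ==
  [6] u=0 | in + | out ⊤ | prev 0 | push {3}
  [7] u=2 | in ⊤ | out ⊤ | prev + | push {0}
  [8] u=3 | in ⊤ | out ⊤ | ==
  [9] u=0 | in ⊤ | out ⊤ | ==

Converged values:
  [0] ⊤
  [1] ⊥
  [2] ⊤
  [3] ⊤
  [4] ⊥

⊤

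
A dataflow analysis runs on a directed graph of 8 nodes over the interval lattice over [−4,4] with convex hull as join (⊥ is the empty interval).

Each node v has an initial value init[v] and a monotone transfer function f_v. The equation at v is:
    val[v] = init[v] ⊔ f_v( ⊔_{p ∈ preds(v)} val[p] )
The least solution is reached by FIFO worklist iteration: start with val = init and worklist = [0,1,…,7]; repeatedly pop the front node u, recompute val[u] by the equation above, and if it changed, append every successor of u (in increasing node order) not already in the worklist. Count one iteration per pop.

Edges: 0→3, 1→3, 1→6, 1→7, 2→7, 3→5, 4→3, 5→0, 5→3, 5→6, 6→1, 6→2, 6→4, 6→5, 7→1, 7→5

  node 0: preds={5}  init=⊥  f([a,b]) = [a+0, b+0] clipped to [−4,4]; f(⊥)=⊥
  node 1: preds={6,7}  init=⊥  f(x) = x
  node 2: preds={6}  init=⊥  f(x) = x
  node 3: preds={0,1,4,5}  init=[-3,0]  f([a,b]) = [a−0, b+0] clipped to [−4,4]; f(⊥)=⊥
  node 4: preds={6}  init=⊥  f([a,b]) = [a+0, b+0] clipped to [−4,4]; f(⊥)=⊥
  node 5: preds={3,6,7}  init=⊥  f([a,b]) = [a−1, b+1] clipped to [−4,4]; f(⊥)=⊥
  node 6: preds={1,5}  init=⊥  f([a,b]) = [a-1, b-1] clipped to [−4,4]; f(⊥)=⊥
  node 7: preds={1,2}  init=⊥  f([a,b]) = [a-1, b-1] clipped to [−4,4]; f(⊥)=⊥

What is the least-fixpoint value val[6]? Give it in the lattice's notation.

[-4,3]

Worklist (45 pops):
  #1 pop 0: in=⊥ → ⊥ (no change)
  #2 pop 1: in=⊥ → ⊥ (no change)
  #3 pop 2: in=⊥ → ⊥ (no change)
  #4 pop 3: in=⊥ → [-3,0] (no change)
  #5 pop 4: in=⊥ → ⊥ (no change)
  #6 pop 5: in=[-3,0] → [-4,1] (was ⊥); enqueue [0,3]
  #7 pop 6: in=[-4,1] → [-4,0] (was ⊥); enqueue [1,2,4,5]
  #8 pop 7: in=⊥ → ⊥ (no change)
  #9 pop 0: in=[-4,1] → [-4,1] (was ⊥); enqueue []
  #10 pop 3: in=[-4,1] → [-4,1] (was [-3,0]); enqueue []
  #11 pop 1: in=[-4,0] → [-4,0] (was ⊥); enqueue [3,6,7]
  #12 pop 2: in=[-4,0] → [-4,0] (was ⊥); enqueue []
  #13 pop 4: in=[-4,0] → [-4,0] (was ⊥); enqueue []
  #14 pop 5: in=[-4,1] → [-4,2] (was [-4,1]); enqueue [0]
  #15 pop 3: in=[-4,2] → [-4,2] (was [-4,1]); enqueue [5]
  #16 pop 6: in=[-4,2] → [-4,1] (was [-4,0]); enqueue [1,2,4]
  #17 pop 7: in=[-4,0] → [-4,-1] (was ⊥); enqueue []
  #18 pop 0: in=[-4,2] → [-4,2] (was [-4,1]); enqueue [3]
  #19 pop 5: in=[-4,2] → [-4,3] (was [-4,2]); enqueue [0,6]
  #20 pop 1: in=[-4,1] → [-4,1] (was [-4,0]); enqueue [7]
  #21 pop 2: in=[-4,1] → [-4,1] (was [-4,0]); enqueue []
  #22 pop 4: in=[-4,1] → [-4,1] (was [-4,0]); enqueue []
  #23 pop 3: in=[-4,3] → [-4,3] (was [-4,2]); enqueue [5]
  #24 pop 0: in=[-4,3] → [-4,3] (was [-4,2]); enqueue [3]
  #25 pop 6: in=[-4,3] → [-4,2] (was [-4,1]); enqueue [1,2,4]
  #26 pop 7: in=[-4,1] → [-4,0] (was [-4,-1]); enqueue []
  #27 pop 5: in=[-4,3] → [-4,4] (was [-4,3]); enqueue [0,6]
  #28 pop 3: in=[-4,4] → [-4,4] (was [-4,3]); enqueue [5]
  #29 pop 1: in=[-4,2] → [-4,2] (was [-4,1]); enqueue [3,7]
  #30 pop 2: in=[-4,2] → [-4,2] (was [-4,1]); enqueue []
  #31 pop 4: in=[-4,2] → [-4,2] (was [-4,1]); enqueue []
  #32 pop 0: in=[-4,4] → [-4,4] (was [-4,3]); enqueue []
  #33 pop 6: in=[-4,4] → [-4,3] (was [-4,2]); enqueue [1,2,4]
  #34 pop 5: in=[-4,4] → [-4,4] (no change)
  #35 pop 3: in=[-4,4] → [-4,4] (no change)
  #36 pop 7: in=[-4,2] → [-4,1] (was [-4,0]); enqueue [5]
  #37 pop 1: in=[-4,3] → [-4,3] (was [-4,2]); enqueue [3,6,7]
  #38 pop 2: in=[-4,3] → [-4,3] (was [-4,2]); enqueue []
  #39 pop 4: in=[-4,3] → [-4,3] (was [-4,2]); enqueue []
  #40 pop 5: in=[-4,4] → [-4,4] (no change)
  #41 pop 3: in=[-4,4] → [-4,4] (no change)
  #42 pop 6: in=[-4,4] → [-4,3] (no change)
  #43 pop 7: in=[-4,3] → [-4,2] (was [-4,1]); enqueue [1,5]
  #44 pop 1: in=[-4,3] → [-4,3] (no change)
  #45 pop 5: in=[-4,4] → [-4,4] (no change)

Fixpoint:
  val[0] = [-4,4]
  val[1] = [-4,3]
  val[2] = [-4,3]
  val[3] = [-4,4]
  val[4] = [-4,3]
  val[5] = [-4,4]
  val[6] = [-4,3]
  val[7] = [-4,2]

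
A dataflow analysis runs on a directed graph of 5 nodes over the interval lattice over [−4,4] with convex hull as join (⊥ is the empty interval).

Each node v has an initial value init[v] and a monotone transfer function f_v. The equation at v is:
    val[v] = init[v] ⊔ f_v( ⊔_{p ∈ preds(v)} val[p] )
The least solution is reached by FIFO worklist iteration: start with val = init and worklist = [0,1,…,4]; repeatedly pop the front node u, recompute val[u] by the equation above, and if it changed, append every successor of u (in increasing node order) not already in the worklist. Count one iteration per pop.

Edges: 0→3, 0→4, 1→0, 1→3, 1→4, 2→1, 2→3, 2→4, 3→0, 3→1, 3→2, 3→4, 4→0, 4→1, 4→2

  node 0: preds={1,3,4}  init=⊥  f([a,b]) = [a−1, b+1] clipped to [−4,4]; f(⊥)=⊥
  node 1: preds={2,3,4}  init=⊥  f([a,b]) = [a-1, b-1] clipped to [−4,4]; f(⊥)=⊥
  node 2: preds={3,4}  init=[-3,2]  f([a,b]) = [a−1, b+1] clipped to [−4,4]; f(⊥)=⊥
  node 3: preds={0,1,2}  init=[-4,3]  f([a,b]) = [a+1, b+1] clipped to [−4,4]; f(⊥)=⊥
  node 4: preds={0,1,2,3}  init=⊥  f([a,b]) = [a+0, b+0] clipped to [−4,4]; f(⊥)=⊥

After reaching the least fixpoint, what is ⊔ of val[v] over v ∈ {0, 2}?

[-4,4]

Trace (11 dequeues):
  [1] u=0 | in [-4,3] | out [-4,4] | prev ⊥ | push {}
  [2] u=1 | in [-4,3] | out [-4,2] | prev ⊥ | push {0}
  [3] u=2 | in [-4,3] | out [-4,4] | prev [-3,2] | push {1}
  [4] u=3 | in [-4,4] | out [-4,4] | prev [-4,3] | push {2}
  [5] u=4 | in [-4,4] | out [-4,4] | prev ⊥ | push {}
  [6] u=0 | in [-4,4] | out [-4,4] | ==
  [7] u=1 | in [-4,4] | out [-4,3] | prev [-4,2] | push {0,3,4}
  [8] u=2 | in [-4,4] | out [-4,4] | ==
  [9] u=0 | in [-4,4] | out [-4,4] | ==
  [10] u=3 | in [-4,4] | out [-4,4] | ==
  [11] u=4 | in [-4,4] | out [-4,4] | ==

Converged values:
  [0] [-4,4]
  [1] [-4,3]
  [2] [-4,4]
  [3] [-4,4]
  [4] [-4,4]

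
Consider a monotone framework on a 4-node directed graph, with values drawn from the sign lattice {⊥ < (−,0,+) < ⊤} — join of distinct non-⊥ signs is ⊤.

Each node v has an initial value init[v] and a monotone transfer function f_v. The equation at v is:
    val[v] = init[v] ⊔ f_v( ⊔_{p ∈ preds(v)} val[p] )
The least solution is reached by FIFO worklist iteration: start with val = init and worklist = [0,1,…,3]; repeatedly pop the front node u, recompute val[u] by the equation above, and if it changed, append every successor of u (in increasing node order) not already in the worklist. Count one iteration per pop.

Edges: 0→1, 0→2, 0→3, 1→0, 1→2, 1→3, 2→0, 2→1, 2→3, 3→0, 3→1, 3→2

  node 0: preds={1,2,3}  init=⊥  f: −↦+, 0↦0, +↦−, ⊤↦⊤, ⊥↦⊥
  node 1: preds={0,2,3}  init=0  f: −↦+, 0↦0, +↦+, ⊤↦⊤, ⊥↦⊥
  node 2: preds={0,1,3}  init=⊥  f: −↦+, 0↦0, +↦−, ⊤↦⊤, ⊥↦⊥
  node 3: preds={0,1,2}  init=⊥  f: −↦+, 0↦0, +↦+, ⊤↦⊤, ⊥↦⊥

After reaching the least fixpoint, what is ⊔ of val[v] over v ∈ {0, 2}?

0

Iteration log — 7 steps:
  step 1. node 0  ⊔preds=0  new=0  old=⊥  +wl: 
  step 2. node 1  ⊔preds=0  new=0  stable
  step 3. node 2  ⊔preds=0  new=0  old=⊥  +wl: 0,1
  step 4. node 3  ⊔preds=0  new=0  old=⊥  +wl: 2
  step 5. node 0  ⊔preds=0  new=0  stable
  step 6. node 1  ⊔preds=0  new=0  stable
  step 7. node 2  ⊔preds=0  new=0  stable

Least fixpoint reached:
  node 0: 0
  node 1: 0
  node 2: 0
  node 3: 0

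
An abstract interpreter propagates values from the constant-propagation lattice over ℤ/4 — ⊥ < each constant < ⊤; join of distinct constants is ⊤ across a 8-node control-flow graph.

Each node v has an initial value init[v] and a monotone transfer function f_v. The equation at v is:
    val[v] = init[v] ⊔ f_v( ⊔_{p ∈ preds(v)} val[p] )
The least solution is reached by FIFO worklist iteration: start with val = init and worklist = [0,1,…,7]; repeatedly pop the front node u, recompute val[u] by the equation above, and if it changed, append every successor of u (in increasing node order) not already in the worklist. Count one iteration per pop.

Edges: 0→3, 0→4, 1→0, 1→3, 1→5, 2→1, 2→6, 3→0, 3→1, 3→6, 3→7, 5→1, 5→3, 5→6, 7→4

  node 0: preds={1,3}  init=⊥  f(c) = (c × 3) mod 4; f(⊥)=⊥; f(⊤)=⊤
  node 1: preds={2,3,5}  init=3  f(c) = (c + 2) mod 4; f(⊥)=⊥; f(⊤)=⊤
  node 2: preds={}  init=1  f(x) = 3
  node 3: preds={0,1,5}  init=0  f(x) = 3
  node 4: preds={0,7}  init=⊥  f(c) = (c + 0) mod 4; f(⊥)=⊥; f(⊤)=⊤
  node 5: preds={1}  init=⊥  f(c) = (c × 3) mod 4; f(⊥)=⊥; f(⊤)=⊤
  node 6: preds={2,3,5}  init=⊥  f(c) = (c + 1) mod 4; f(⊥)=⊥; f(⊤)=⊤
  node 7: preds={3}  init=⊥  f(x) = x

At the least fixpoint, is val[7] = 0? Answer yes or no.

no

Worklist (12 pops):
  #1 pop 0: in=⊤ → ⊤ (was ⊥); enqueue []
  #2 pop 1: in=⊤ → ⊤ (was 3); enqueue [0]
  #3 pop 2: in=⊥ → ⊤ (was 1); enqueue [1]
  #4 pop 3: in=⊤ → ⊤ (was 0); enqueue []
  #5 pop 4: in=⊤ → ⊤ (was ⊥); enqueue []
  #6 pop 5: in=⊤ → ⊤ (was ⊥); enqueue [3]
  #7 pop 6: in=⊤ → ⊤ (was ⊥); enqueue []
  #8 pop 7: in=⊤ → ⊤ (was ⊥); enqueue [4]
  #9 pop 0: in=⊤ → ⊤ (no change)
  #10 pop 1: in=⊤ → ⊤ (no change)
  #11 pop 3: in=⊤ → ⊤ (no change)
  #12 pop 4: in=⊤ → ⊤ (no change)

Fixpoint:
  val[0] = ⊤
  val[1] = ⊤
  val[2] = ⊤
  val[3] = ⊤
  val[4] = ⊤
  val[5] = ⊤
  val[6] = ⊤
  val[7] = ⊤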